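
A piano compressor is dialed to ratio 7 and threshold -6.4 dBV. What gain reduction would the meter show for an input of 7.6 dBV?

12 dB

Overshoot = 7.6 − (-6.4) = 14 dB.
After 7:1 compression the overshoot becomes 14/7 = 2 dB.
Gain reduction = 14 − 2 = 12 dB.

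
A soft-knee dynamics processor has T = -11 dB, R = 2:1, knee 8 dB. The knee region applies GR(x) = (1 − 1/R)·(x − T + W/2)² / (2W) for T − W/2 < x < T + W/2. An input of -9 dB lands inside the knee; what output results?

-10.125 dB

x − T + W/2 = -9 − (-11) + 4 = 6.
GR = (1 − 1/2) × 6² / 16 = 0.5 × 36 / 16 = 1.125 dB.
Output = -9 − 1.125 = -10.125 dB.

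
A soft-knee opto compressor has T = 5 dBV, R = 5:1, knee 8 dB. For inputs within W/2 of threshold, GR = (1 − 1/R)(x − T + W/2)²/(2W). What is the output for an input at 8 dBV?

5.55 dBV

x − T + W/2 = 8 − 5 + 4 = 7.
GR = (1 − 1/5) × 7² / 16 = 0.8 × 49 / 16 = 2.45 dB.
Output = 8 − 2.45 = 5.55 dBV.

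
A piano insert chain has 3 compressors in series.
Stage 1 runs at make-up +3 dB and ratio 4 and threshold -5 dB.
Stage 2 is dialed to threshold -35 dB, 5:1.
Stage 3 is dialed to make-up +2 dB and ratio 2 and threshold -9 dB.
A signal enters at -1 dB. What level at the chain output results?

Stage 1: -1 dB is 4 dB over -5 dB; at 4:1 that becomes 1 dB over, giving -4 dB; +3 dB make-up → -1 dB.
Stage 2: overshoot 34 dB → 34/5 = 6.8 dB → -28.2 dB.
Stage 3: below threshold (-28.2 ≤ -9); passes unchanged; make-up brings it to -26.2 dB.

-26.2 dB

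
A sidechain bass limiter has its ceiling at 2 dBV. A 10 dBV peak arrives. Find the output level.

2 dBV

The limiter clamps the peak to its 2 dBV ceiling.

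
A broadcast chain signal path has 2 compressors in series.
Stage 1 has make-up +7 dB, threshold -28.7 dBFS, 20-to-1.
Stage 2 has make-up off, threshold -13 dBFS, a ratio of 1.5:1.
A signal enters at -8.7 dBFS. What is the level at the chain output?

-20.7 dBFS

Stage 1: overshoot 20 dB → 20/20 = 1 dB → -27.7 dBFS; +7 dB make-up → -20.7 dBFS.
Stage 2: below threshold (-20.7 ≤ -13); passes unchanged; output -20.7 dBFS.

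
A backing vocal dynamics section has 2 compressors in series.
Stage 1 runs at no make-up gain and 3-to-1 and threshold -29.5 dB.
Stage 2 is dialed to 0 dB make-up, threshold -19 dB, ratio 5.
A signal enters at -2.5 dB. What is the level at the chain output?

-20.5 dB

Stage 1: overshoot 27 dB → 27/3 = 9 dB → -20.5 dB.
Stage 2: below threshold (-20.5 ≤ -19); passes unchanged; output -20.5 dB.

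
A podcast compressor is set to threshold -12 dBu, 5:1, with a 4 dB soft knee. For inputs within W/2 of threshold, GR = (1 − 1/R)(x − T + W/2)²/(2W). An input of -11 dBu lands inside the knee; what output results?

x − T + W/2 = -11 − (-12) + 2 = 3.
GR = (1 − 1/5) × 3² / 8 = 0.8 × 9 / 8 = 0.9 dB.
Output = -11 − 0.9 = -11.9 dBu.

-11.9 dBu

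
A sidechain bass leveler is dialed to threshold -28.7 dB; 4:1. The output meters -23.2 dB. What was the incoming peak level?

-6.7 dB

The compressed level sits -23.2 − (-28.7) = 5.5 dB over threshold.
Input overshoot = R × output overshoot = 22 dB → input = -28.7 + 22 = -6.7 dB.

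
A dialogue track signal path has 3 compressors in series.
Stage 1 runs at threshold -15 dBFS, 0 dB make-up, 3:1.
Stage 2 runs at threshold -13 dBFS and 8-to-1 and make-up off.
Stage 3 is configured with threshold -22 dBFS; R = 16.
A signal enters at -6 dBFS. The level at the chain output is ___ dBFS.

Stage 1: overshoot 9 dB → 9/3 = 3 dB → -12 dBFS.
Stage 2: -12 dBFS is 1 dB over -13 dBFS; at 8:1 that becomes 0.125 dB over, giving -12.875 dBFS.
Stage 3: 9.125 dB above -22 dBFS, reduced 16:1 to 0.570312 dB above → -21.429688 dBFS.

-21.429688 dBFS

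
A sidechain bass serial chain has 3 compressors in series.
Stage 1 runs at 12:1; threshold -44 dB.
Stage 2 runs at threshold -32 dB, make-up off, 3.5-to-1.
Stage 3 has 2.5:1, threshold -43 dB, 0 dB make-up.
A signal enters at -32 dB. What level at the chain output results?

-43 dB

Stage 1: overshoot 12 dB → 12/12 = 1 dB → -43 dB.
Stage 2: -43 dB ≤ -32 dB, so stage 2 doesn't engage; output -43 dB.
Stage 3: -43 dB ≤ -43 dB, so stage 3 doesn't engage; output -43 dB.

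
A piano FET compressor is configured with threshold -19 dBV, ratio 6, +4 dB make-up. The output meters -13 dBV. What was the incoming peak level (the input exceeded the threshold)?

Before make-up, the level was -13 − 4 = -17 dBV.
The compressed level sits -17 − (-19) = 2 dB over threshold.
Before 6:1 compression the overshoot was 2 × 6 = 12 dB, so input = -19 + 12 = -7 dBV.

-7 dBV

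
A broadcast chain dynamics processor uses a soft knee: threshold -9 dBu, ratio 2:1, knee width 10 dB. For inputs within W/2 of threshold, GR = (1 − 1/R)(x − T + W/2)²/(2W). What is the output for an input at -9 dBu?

x − T + W/2 = -9 − (-9) + 5 = 5.
GR = (1 − 1/2) × 5² / 20 = 0.5 × 25 / 20 = 0.625 dB.
Output = -9 − 0.625 = -9.625 dBu.

-9.625 dBu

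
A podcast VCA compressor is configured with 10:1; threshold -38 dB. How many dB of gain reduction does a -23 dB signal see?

Overshoot = -23 − (-38) = 15 dB.
At 10:1, output sits 15/10 = 1.5 dB above threshold.
Gain reduction = 15 − 1.5 = 13.5 dB.

13.5 dB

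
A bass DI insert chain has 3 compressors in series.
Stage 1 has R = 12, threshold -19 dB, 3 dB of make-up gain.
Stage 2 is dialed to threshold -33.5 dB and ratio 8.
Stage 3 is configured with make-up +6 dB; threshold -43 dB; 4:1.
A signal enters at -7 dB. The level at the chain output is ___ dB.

Stage 1: 12 dB above -19 dB, reduced 12:1 to 1 dB above → -18 dB; +3 dB make-up → -15 dB.
Stage 2: -15 dB is 18.5 dB over -33.5 dB; at 8:1 that becomes 2.3125 dB over, giving -31.1875 dB.
Stage 3: 11.8125 dB above -43 dB, reduced 4:1 to 2.953125 dB above → -40.046875 dB; +6 dB make-up → -34.046875 dB.

-34.046875 dB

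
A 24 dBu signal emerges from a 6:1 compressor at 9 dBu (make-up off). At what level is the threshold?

6 dBu

Let T be the threshold. Output overshoot = (input overshoot)/R, so 9 − T = (24 − T)/6.
6·(9 − T) = 24 − T → 5·T = 54 − 24 = 30.
T = 30/5 = 6 dBu.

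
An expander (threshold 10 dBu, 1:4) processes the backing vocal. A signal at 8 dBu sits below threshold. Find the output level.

2 dBu

The input is 2 dB below the 10 dBu threshold.
A 1:4 expander multiplies undershoot by 4: 2 × 4 = 8 dB below threshold.
Output = 10 − 8 = 2 dBu.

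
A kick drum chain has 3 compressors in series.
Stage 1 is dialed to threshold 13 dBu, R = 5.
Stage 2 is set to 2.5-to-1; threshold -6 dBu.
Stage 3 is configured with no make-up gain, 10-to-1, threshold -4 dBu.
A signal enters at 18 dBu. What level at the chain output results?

Stage 1: 5 dB above 13 dBu, reduced 5:1 to 1 dB above → 14 dBu.
Stage 2: 14 dBu is 20 dB over -6 dBu; at 2.5:1 that becomes 8 dB over, giving 2 dBu.
Stage 3: overshoot 6 dB → 6/10 = 0.6 dB → -3.4 dBu.

-3.4 dBu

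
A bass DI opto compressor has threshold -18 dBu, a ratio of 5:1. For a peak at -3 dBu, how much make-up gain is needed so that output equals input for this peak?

Without make-up, output = threshold + overshoot/5 = -18 + 3 = -15 dBu.
Gap to target: 12 dB.

12 dB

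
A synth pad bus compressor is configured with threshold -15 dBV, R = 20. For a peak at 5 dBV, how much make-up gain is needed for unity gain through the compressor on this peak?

The peak compresses to -15 + 20/20 = -14 dBV.
To reach 5 dBV requires 5 − (-14) = 19 dB of make-up.

19 dB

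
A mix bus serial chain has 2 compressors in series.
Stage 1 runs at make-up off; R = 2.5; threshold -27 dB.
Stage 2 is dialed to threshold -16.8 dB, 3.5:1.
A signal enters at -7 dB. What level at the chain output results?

-19 dB

Stage 1: 20 dB above -27 dB, reduced 2.5:1 to 8 dB above → -19 dB.
Stage 2: -19 dB ≤ -16.8 dB, so stage 2 doesn't engage; output -19 dB.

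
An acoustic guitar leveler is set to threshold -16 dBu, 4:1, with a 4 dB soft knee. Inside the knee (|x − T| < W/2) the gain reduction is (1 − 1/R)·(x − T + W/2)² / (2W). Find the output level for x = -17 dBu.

-17.09375 dBu

x − T + W/2 = -17 − (-16) + 2 = 1.
GR = (1 − 1/4) × 1² / 8 = 0.75 × 1 / 8 = 0.09375 dB.
Output = -17 − 0.09375 = -17.09375 dBu.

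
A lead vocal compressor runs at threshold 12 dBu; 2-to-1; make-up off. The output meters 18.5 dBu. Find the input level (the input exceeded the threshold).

25 dBu

That's 6.5 dB above the 12 dBu threshold.
Undo the ratio: input overshoot = 6.5 × 2 = 13 dB, giving input = 25 dBu.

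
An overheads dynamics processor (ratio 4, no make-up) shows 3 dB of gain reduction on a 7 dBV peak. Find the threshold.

3 dBV

Input is 4 dB above T (since output overshoot × R = input overshoot: (4 − T)·4 = 7 − T gives T = 3 dBV).
Check: 3 + (7 − 3)/4 = 3 + 1 = 4 dBV. ✓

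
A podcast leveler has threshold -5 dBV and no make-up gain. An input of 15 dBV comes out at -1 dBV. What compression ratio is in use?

5:1

Input overshoot = 15 − (-5) = 20 dB; output overshoot = -1 − (-5) = 4 dB.
Ratio = 20 / 4 = 5.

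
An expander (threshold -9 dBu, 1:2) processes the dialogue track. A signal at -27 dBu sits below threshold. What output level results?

-45 dBu

Undershoot = (-9) − (-27) = 18 dB.
At 1:2, that expands to 36 dB under threshold.
Output = -9 − 36 = -45 dBu.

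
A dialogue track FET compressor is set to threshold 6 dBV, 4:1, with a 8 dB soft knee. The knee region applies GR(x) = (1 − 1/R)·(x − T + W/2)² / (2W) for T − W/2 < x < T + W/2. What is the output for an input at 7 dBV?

5.828125 dBV

x − T + W/2 = 7 − 6 + 4 = 5.
GR = (1 − 1/4) × 5² / 16 = 0.75 × 25 / 16 = 1.171875 dB.
Output = 7 − 1.171875 = 5.828125 dBV.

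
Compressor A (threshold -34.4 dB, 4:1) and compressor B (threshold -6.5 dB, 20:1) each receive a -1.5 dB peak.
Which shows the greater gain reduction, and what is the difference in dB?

A: 32.9 dB over, compressed to 8.225 dB over, so 24.675 dB of GR.
B: 5 dB over, compressed to 0.25 dB over, so 4.75 dB of GR.
A applies 19.925 dB more gain reduction.

A, by 19.925 dB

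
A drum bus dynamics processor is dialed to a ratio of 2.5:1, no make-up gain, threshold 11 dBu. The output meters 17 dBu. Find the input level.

26 dBu

The compressed level sits 17 − 11 = 6 dB over threshold.
Before 2.5:1 compression the overshoot was 6 × 2.5 = 15 dB, so input = 11 + 15 = 26 dBu.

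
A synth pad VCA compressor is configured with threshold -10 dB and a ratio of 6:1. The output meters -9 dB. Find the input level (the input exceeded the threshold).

-4 dB

The compressed level sits -9 − (-10) = 1 dB over threshold.
Input overshoot = R × output overshoot = 6 dB → input = -10 + 6 = -4 dB.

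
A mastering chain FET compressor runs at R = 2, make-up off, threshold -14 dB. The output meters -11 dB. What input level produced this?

-8 dB

Post-compression overshoot = -11 − (-14) = 3 dB.
Undo the ratio: input overshoot = 3 × 2 = 6 dB, giving input = -8 dB.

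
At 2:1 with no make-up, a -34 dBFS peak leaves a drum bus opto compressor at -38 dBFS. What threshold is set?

Gain reduction = -34 − (-38) = 4 dB; output overshoot = GR / (R − 1) = 4 / 1 = 4 dB.
Threshold = output − output overshoot = -38 − 4 = -42 dBFS.

-42 dBFS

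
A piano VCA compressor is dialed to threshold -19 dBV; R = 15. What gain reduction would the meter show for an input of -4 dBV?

-4 dBV exceeds the threshold by 15 dB.
After 15:1 compression the overshoot becomes 15/15 = 1 dB.
GR = overshoot in − overshoot out = 15 − 1 = 14 dB.

14 dB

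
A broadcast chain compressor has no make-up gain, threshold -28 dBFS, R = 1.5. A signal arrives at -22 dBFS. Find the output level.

-24 dBFS

The input is 6 dB above the -28 dBFS threshold.
The 6 dB excess becomes 4 dB after 1.5:1 reduction.
Output = -28 + 4 = -24 dBFS.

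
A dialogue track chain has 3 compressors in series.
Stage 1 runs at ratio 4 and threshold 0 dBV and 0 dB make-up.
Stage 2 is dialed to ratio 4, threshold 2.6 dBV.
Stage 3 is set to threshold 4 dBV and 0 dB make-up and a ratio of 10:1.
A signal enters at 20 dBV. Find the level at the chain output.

3.2 dBV

Stage 1: 20 dBV is 20 dB over 0 dBV; at 4:1 that becomes 5 dB over, giving 5 dBV.
Stage 2: 2.4 dB above 2.6 dBV, reduced 4:1 to 0.6 dB above → 3.2 dBV.
Stage 3: 3.2 dBV is at or below the 4 dBV threshold — no compression; output 3.2 dBV.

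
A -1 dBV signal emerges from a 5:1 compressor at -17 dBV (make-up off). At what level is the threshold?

-21 dBV

Let T be the threshold. Output overshoot = (input overshoot)/R, so -17 − T = (-1 − T)/5.
5·(-17 − T) = -1 − T → 4·T = -85 − (-1) = -84.
T = -84/4 = -21 dBV.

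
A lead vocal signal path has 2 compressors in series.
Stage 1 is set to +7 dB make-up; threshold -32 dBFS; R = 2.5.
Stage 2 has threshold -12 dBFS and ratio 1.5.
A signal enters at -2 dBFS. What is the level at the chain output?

-13 dBFS

Stage 1: -2 dBFS is 30 dB over -32 dBFS; at 2.5:1 that becomes 12 dB over, giving -20 dBFS; +7 dB make-up → -13 dBFS.
Stage 2: -13 dBFS ≤ -12 dBFS, so stage 2 doesn't engage; output -13 dBFS.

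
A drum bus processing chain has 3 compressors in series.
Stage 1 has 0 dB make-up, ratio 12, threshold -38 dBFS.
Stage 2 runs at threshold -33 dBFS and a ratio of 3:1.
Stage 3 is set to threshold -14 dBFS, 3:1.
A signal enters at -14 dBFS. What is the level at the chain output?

-36 dBFS

Stage 1: 24 dB above -38 dBFS, reduced 12:1 to 2 dB above → -36 dBFS.
Stage 2: below threshold (-36 ≤ -33); passes unchanged; output -36 dBFS.
Stage 3: -36 dBFS is at or below the -14 dBFS threshold — no compression; output -36 dBFS.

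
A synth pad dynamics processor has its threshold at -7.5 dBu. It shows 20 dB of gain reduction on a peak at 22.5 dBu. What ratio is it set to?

Input overshoot = 22.5 − (-7.5) = 30 dB.
Output overshoot = 30 − 20 = 10 dB.
Ratio = input overshoot / output overshoot = 30 / 10 = 3.

3:1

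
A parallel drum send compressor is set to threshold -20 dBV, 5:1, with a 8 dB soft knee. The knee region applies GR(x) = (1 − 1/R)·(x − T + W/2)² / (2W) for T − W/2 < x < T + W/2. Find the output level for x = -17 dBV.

x − T + W/2 = -17 − (-20) + 4 = 7.
GR = (1 − 1/5) × 7² / 16 = 0.8 × 49 / 16 = 2.45 dB.
Output = -17 − 2.45 = -19.45 dBV.

-19.45 dBV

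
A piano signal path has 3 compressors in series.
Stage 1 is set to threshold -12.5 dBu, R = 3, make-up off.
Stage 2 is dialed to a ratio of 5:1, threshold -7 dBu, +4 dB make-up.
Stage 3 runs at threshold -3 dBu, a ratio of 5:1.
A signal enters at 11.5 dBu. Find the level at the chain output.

-2.9 dBu

Stage 1: 11.5 dBu is 24 dB over -12.5 dBu; at 3:1 that becomes 8 dB over, giving -4.5 dBu.
Stage 2: 2.5 dB above -7 dBu, reduced 5:1 to 0.5 dB above → -6.5 dBu; +4 dB make-up → -2.5 dBu.
Stage 3: -2.5 dBu is 0.5 dB over -3 dBu; at 5:1 that becomes 0.1 dB over, giving -2.9 dBu.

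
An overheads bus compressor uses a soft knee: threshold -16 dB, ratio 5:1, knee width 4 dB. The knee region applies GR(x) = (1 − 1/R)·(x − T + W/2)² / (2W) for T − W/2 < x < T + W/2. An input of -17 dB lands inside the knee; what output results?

-17.1 dB

x − T + W/2 = -17 − (-16) + 2 = 1.
GR = (1 − 1/5) × 1² / 8 = 0.8 × 1 / 8 = 0.1 dB.
Output = -17 − 0.1 = -17.1 dB.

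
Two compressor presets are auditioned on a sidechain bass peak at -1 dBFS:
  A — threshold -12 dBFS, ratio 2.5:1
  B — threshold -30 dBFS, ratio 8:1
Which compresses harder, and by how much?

A: 11 dB over, compressed to 4.4 dB over, so 6.6 dB of GR.
B: 29 dB over, compressed to 3.625 dB over, so 25.375 dB of GR.
B reduces 18.775 dB more.

B, by 18.775 dB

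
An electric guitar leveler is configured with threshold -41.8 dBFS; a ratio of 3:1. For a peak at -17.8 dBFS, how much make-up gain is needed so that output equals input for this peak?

Without make-up, output = threshold + overshoot/3 = -41.8 + 8 = -33.8 dBFS.
Gap to target: 16 dB.

16 dB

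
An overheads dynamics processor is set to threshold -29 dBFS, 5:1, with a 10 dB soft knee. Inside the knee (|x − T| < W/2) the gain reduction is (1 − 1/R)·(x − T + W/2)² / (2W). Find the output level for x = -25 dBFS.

-28.24 dBFS

x − T + W/2 = -25 − (-29) + 5 = 9.
GR = (1 − 1/5) × 9² / 20 = 0.8 × 81 / 20 = 3.24 dB.
Output = -25 − 3.24 = -28.24 dBFS.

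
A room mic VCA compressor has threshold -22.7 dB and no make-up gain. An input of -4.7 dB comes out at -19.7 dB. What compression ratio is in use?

6:1

Input overshoot = -4.7 − (-22.7) = 18 dB; output overshoot = -19.7 − (-22.7) = 3 dB.
Ratio = 18 / 3 = 6.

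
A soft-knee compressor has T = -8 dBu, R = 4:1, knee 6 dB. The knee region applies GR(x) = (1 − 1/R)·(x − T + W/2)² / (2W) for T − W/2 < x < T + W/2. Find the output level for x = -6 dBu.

-7.5625 dBu

x − T + W/2 = -6 − (-8) + 3 = 5.
GR = (1 − 1/4) × 5² / 12 = 0.75 × 25 / 12 = 1.5625 dB.
Output = -6 − 1.5625 = -7.5625 dBu.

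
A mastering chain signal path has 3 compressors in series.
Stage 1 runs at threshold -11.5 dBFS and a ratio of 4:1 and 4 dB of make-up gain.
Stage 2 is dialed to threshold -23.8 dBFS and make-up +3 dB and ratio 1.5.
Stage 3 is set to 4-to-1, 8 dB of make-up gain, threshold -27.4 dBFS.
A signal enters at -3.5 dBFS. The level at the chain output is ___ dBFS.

-14.7 dBFS

Stage 1: -3.5 dBFS is 8 dB over -11.5 dBFS; at 4:1 that becomes 2 dB over, giving -9.5 dBFS; +4 dB make-up → -5.5 dBFS.
Stage 2: -5.5 dBFS is 18.3 dB over -23.8 dBFS; at 1.5:1 that becomes 12.2 dB over, giving -11.6 dBFS; +3 dB make-up → -8.6 dBFS.
Stage 3: 18.8 dB above -27.4 dBFS, reduced 4:1 to 4.7 dB above → -22.7 dBFS; +8 dB make-up → -14.7 dBFS.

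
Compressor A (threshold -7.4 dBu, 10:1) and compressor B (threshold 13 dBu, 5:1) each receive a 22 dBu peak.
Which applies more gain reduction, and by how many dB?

A, by 19.26 dB

A: overshoot 29.4 dB → output overshoot 2.94 dB → GR 26.46 dB.
B: overshoot 9 dB → output overshoot 1.8 dB → GR 7.2 dB.
A reduces 19.26 dB more.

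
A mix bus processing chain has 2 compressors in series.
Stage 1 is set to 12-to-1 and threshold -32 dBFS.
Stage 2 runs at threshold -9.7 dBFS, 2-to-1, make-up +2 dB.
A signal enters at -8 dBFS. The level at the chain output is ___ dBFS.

Stage 1: -8 dBFS is 24 dB over -32 dBFS; at 12:1 that becomes 2 dB over, giving -30 dBFS.
Stage 2: below threshold (-30 ≤ -9.7); passes unchanged; make-up brings it to -28 dBFS.

-28 dBFS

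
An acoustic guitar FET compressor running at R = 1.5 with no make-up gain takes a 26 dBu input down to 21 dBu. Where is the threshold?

11 dBu

Gain reduction = 26 − 21 = 5 dB; output overshoot = GR / (R − 1) = 5 / 0.5 = 10 dB.
Threshold = output − output overshoot = 21 − 10 = 11 dBu.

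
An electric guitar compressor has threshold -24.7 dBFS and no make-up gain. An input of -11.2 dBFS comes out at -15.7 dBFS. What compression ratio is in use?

1.5:1

Input overshoot = -11.2 − (-24.7) = 13.5 dB; output overshoot = -15.7 − (-24.7) = 9 dB.
Ratio = 13.5 / 9 = 1.5.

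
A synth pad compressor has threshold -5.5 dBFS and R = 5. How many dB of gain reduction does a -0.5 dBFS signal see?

4 dB

-0.5 dBFS exceeds the threshold by 5 dB.
At 5:1, output sits 5/5 = 1 dB above threshold.
So the signal is attenuated by 5 − 1 = 4 dB.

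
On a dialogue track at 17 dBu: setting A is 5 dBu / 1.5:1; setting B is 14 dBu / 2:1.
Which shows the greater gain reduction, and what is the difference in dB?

A: overshoot 12 dB → output overshoot 8 dB → GR 4 dB.
B: overshoot 3 dB → output overshoot 1.5 dB → GR 1.5 dB.
A reduces 2.5 dB more.

A, by 2.5 dB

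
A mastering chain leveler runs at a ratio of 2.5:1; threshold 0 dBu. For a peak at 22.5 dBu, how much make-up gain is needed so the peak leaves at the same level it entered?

13.5 dB

The peak compresses to 0 + 22.5/2.5 = 9 dBu.
To reach 22.5 dBu requires 22.5 − 9 = 13.5 dB of make-up.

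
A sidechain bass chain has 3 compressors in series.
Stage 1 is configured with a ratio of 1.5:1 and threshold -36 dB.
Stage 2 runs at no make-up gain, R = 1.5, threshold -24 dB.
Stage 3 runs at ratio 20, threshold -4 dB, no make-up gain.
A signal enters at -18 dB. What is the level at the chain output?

Stage 1: overshoot 18 dB → 18/1.5 = 12 dB → -24 dB.
Stage 2: -24 dB ≤ -24 dB, so stage 2 doesn't engage; output -24 dB.
Stage 3: below threshold (-24 ≤ -4); passes unchanged; output -24 dB.

-24 dB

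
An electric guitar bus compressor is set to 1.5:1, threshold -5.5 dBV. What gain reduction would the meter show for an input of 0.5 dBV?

0.5 dBV exceeds the threshold by 6 dB.
After 1.5:1 compression the overshoot becomes 6/1.5 = 4 dB.
So the signal is attenuated by 6 − 4 = 2 dB.

2 dB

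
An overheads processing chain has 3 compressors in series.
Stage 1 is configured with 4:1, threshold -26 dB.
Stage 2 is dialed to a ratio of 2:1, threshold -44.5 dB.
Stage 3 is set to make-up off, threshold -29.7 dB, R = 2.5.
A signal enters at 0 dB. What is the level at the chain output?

Stage 1: overshoot 26 dB → 26/4 = 6.5 dB → -19.5 dB.
Stage 2: -19.5 dB is 25 dB over -44.5 dB; at 2:1 that becomes 12.5 dB over, giving -32 dB.
Stage 3: -32 dB is at or below the -29.7 dB threshold — no compression; output -32 dB.

-32 dB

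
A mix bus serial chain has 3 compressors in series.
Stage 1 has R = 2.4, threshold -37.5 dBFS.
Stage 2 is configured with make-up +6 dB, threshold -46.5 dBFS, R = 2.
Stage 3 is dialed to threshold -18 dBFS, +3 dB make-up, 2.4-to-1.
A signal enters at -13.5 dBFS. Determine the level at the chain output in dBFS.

-28 dBFS

Stage 1: 24 dB above -37.5 dBFS, reduced 2.4:1 to 10 dB above → -27.5 dBFS.
Stage 2: 19 dB above -46.5 dBFS, reduced 2:1 to 9.5 dB above → -37 dBFS; +6 dB make-up → -31 dBFS.
Stage 3: -31 dBFS is at or below the -18 dBFS threshold — no compression; make-up brings it to -28 dBFS.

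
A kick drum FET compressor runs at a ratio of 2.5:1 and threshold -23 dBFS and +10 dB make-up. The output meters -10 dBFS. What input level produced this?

Remove make-up: -10 − 10 = -20 dBFS.
That's 3 dB above the -23 dBFS threshold.
Before 2.5:1 compression the overshoot was 3 × 2.5 = 7.5 dB, so input = -23 + 7.5 = -15.5 dBFS.

-15.5 dBFS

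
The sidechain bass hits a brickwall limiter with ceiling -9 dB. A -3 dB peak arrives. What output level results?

-9 dB

A brickwall limiter is an ∞:1 compressor: any input above the ceiling is clamped to -9 dB.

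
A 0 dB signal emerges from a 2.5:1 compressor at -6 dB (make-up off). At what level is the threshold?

-10 dB

Gain reduction = 0 − (-6) = 6 dB; output overshoot = GR / (R − 1) = 6 / 1.5 = 4 dB.
Threshold = output − output overshoot = -6 − 4 = -10 dB.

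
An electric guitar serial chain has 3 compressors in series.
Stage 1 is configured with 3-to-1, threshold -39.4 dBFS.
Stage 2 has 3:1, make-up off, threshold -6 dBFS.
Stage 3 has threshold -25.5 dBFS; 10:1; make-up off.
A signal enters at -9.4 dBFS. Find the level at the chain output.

-29.4 dBFS

Stage 1: 30 dB above -39.4 dBFS, reduced 3:1 to 10 dB above → -29.4 dBFS.
Stage 2: below threshold (-29.4 ≤ -6); passes unchanged; output -29.4 dBFS.
Stage 3: below threshold (-29.4 ≤ -25.5); passes unchanged; output -29.4 dBFS.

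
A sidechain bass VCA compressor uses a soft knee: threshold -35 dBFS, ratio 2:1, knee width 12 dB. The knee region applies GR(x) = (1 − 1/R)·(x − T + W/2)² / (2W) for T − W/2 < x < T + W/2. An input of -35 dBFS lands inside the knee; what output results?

x − T + W/2 = -35 − (-35) + 6 = 6.
GR = (1 − 1/2) × 6² / 24 = 0.5 × 36 / 24 = 0.75 dB.
Output = -35 − 0.75 = -35.75 dBFS.

-35.75 dBFS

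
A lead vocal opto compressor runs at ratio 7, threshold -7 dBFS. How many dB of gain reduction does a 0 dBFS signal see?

Overshoot = 0 − (-7) = 7 dB.
A 7:1 ratio leaves 1 dB of that excess.
Gain reduction = 7 − 1 = 6 dB.

6 dB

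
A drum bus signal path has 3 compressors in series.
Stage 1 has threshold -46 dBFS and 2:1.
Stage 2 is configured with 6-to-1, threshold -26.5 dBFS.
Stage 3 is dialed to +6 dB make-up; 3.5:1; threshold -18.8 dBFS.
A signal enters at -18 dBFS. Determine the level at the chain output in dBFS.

Stage 1: 28 dB above -46 dBFS, reduced 2:1 to 14 dB above → -32 dBFS.
Stage 2: -32 dBFS is at or below the -26.5 dBFS threshold — no compression; output -32 dBFS.
Stage 3: -32 dBFS ≤ -18.8 dBFS, so stage 3 doesn't engage; make-up brings it to -26 dBFS.

-26 dBFS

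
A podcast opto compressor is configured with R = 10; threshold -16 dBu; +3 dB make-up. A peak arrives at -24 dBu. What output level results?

-24 dBu is 8 dB below the -16 dBu threshold, so no gain reduction is applied.
Make-up gain adds 3 dB: -24 + 3 = -21 dBu.

-21 dBu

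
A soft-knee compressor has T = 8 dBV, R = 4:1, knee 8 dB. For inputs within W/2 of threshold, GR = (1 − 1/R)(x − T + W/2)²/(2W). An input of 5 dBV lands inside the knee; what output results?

4.953125 dBV

x − T + W/2 = 5 − 8 + 4 = 1.
GR = (1 − 1/4) × 1² / 16 = 0.75 × 1 / 16 = 0.046875 dB.
Output = 5 − 0.046875 = 4.953125 dBV.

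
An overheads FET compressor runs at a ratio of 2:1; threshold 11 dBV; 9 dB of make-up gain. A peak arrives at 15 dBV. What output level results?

Overshoot: 15 − 11 = 4 dB.
2:1 compression reduces that to 4/2 = 2 dB over.
So the level is 11 + 2 = 13 dBV; make-up adds 9 dB, giving 22 dBV.

22 dBV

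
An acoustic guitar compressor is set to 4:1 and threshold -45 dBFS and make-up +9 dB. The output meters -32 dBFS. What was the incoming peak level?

-29 dBFS

Before make-up, the level was -32 − 9 = -41 dBFS.
The compressed level sits -41 − (-45) = 4 dB over threshold.
Undo the ratio: input overshoot = 4 × 4 = 16 dB, giving input = -29 dBFS.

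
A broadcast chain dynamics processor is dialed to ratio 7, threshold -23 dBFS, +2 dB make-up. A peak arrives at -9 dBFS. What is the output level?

-19 dBFS

The input is 14 dB above the -23 dBFS threshold.
7:1 compression reduces that to 14/7 = 2 dB over.
Output = -23 + 2 = -21 dBFS; make-up adds 2 dB, giving -19 dBFS.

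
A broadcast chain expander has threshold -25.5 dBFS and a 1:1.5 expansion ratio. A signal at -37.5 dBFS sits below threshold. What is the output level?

-43.5 dBFS

The input is 12 dB below the -25.5 dBFS threshold.
A 1:1.5 expander multiplies undershoot by 1.5: 12 × 1.5 = 18 dB below threshold.
Output = -25.5 − 18 = -43.5 dBFS.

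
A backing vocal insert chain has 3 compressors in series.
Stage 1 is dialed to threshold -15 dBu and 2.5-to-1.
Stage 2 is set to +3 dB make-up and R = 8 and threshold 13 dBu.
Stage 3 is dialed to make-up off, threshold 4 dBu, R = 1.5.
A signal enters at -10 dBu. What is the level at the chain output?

Stage 1: -10 dBu is 5 dB over -15 dBu; at 2.5:1 that becomes 2 dB over, giving -13 dBu.
Stage 2: -13 dBu is at or below the 13 dBu threshold — no compression; make-up brings it to -10 dBu.
Stage 3: -10 dBu is at or below the 4 dBu threshold — no compression; output -10 dBu.

-10 dBu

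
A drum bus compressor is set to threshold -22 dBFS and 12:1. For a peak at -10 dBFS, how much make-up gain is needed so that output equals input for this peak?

11 dB

Without make-up, output = threshold + overshoot/12 = -22 + 1 = -21 dBFS.
Gap to target: 11 dB.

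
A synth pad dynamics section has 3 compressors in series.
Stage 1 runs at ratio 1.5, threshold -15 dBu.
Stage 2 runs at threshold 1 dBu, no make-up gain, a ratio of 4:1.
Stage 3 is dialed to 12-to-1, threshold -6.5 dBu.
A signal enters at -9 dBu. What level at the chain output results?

-11 dBu

Stage 1: -9 dBu is 6 dB over -15 dBu; at 1.5:1 that becomes 4 dB over, giving -11 dBu.
Stage 2: -11 dBu is at or below the 1 dBu threshold — no compression; output -11 dBu.
Stage 3: -11 dBu is at or below the -6.5 dBu threshold — no compression; output -11 dBu.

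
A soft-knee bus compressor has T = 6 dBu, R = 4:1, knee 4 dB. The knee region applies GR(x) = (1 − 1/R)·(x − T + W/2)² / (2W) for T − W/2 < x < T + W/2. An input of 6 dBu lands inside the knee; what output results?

x − T + W/2 = 6 − 6 + 2 = 2.
GR = (1 − 1/4) × 2² / 8 = 0.75 × 4 / 8 = 0.375 dB.
Output = 6 − 0.375 = 5.625 dBu.

5.625 dBu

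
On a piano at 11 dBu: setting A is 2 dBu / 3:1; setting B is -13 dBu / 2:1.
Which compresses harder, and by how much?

A: GR = 9 − 9/3 = 6 dB.
B: GR = 24 − 24/2 = 12 dB.
B applies 6 dB more gain reduction.

B, by 6 dB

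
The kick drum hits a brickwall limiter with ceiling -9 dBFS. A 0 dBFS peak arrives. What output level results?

The limiter clamps the peak to its -9 dBFS ceiling.

-9 dBFS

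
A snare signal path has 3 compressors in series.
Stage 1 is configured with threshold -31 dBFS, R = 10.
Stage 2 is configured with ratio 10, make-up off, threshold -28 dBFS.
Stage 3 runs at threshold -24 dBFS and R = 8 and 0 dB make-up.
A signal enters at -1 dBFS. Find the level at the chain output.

Stage 1: 30 dB above -31 dBFS, reduced 10:1 to 3 dB above → -28 dBFS.
Stage 2: -28 dBFS is at or below the -28 dBFS threshold — no compression; output -28 dBFS.
Stage 3: below threshold (-28 ≤ -24); passes unchanged; output -28 dBFS.

-28 dBFS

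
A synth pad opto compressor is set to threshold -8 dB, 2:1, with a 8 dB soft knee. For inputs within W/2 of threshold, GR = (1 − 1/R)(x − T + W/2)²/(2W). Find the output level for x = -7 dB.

-7.78125 dB

x − T + W/2 = -7 − (-8) + 4 = 5.
GR = (1 − 1/2) × 5² / 16 = 0.5 × 25 / 16 = 0.78125 dB.
Output = -7 − 0.78125 = -7.78125 dB.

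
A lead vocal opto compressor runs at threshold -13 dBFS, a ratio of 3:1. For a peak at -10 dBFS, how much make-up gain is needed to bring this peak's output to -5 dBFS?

7 dB

Without make-up, output = threshold + overshoot/3 = -13 + 1 = -12 dBFS.
Gap to target: 7 dB.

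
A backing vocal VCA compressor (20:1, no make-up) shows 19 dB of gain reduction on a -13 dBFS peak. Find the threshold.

-33 dBFS

Gain reduction = -13 − (-32) = 19 dB; output overshoot = GR / (R − 1) = 19 / 19 = 1 dB.
Threshold = output − output overshoot = -32 − 1 = -33 dBFS.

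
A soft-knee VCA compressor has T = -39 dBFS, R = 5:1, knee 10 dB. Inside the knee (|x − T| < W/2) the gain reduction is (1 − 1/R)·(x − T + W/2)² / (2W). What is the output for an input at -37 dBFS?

x − T + W/2 = -37 − (-39) + 5 = 7.
GR = (1 − 1/5) × 7² / 20 = 0.8 × 49 / 20 = 1.96 dB.
Output = -37 − 1.96 = -38.96 dBFS.

-38.96 dBFS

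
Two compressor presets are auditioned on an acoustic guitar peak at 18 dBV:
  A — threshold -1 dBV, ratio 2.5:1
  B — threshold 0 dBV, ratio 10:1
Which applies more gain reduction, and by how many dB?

B, by 4.8 dB

A: GR = 19 − 19/2.5 = 11.4 dB.
B: GR = 18 − 18/10 = 16.2 dB.
Difference: 4.8 dB in favour of B.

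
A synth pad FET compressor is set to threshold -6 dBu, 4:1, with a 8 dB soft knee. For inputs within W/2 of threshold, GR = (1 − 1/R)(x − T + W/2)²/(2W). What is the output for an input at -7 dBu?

x − T + W/2 = -7 − (-6) + 4 = 3.
GR = (1 − 1/4) × 3² / 16 = 0.75 × 9 / 16 = 0.421875 dB.
Output = -7 − 0.421875 = -7.421875 dBu.

-7.421875 dBu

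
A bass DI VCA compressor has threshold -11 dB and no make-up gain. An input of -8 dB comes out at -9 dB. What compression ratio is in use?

1.5:1

Input overshoot = -8 − (-11) = 3 dB; output overshoot = -9 − (-11) = 2 dB.
Ratio = 3 / 2 = 1.5.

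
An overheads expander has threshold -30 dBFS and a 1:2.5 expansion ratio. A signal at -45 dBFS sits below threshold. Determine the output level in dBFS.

-67.5 dBFS

The input is 15 dB below the -30 dBFS threshold.
A 1:2.5 expander multiplies undershoot by 2.5: 15 × 2.5 = 37.5 dB below threshold.
Output = -30 − 37.5 = -67.5 dBFS.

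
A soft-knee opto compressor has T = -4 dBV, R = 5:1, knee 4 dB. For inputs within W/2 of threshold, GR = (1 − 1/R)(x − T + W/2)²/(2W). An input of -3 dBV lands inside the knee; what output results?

x − T + W/2 = -3 − (-4) + 2 = 3.
GR = (1 − 1/5) × 3² / 8 = 0.8 × 9 / 8 = 0.9 dB.
Output = -3 − 0.9 = -3.9 dBV.

-3.9 dBV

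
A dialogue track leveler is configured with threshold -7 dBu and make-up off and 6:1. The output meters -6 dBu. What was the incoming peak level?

The compressed level sits -6 − (-7) = 1 dB over threshold.
Input overshoot = R × output overshoot = 6 dB → input = -7 + 6 = -1 dBu.

-1 dBu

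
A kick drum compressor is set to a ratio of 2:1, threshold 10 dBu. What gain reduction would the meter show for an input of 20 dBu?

Overshoot = 20 − 10 = 10 dB.
After 2:1 compression the overshoot becomes 10/2 = 5 dB.
Gain reduction = 10 − 5 = 5 dB.

5 dB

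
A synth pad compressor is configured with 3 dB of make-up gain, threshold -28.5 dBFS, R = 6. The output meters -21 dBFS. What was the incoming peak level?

Remove make-up: -21 − 3 = -24 dBFS.
The compressed level sits -24 − (-28.5) = 4.5 dB over threshold.
Undo the ratio: input overshoot = 4.5 × 6 = 27 dB, giving input = -1.5 dBFS.

-1.5 dBFS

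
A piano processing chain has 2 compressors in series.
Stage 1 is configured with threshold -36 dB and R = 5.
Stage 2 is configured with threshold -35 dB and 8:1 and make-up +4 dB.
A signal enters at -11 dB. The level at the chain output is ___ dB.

-30.5 dB

Stage 1: overshoot 25 dB → 25/5 = 5 dB → -31 dB.
Stage 2: -31 dB is 4 dB over -35 dB; at 8:1 that becomes 0.5 dB over, giving -34.5 dB; +4 dB make-up → -30.5 dB.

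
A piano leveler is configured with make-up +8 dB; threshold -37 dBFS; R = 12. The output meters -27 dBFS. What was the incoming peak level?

-13 dBFS

Before make-up, the level was -27 − 8 = -35 dBFS.
The compressed level sits -35 − (-37) = 2 dB over threshold.
Before 12:1 compression the overshoot was 2 × 12 = 24 dB, so input = -37 + 24 = -13 dBFS.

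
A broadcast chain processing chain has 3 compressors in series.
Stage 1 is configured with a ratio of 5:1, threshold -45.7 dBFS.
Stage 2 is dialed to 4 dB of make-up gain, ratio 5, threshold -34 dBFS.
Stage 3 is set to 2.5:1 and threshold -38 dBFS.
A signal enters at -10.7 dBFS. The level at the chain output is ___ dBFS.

Stage 1: overshoot 35 dB → 35/5 = 7 dB → -38.7 dBFS.
Stage 2: below threshold (-38.7 ≤ -34); passes unchanged; make-up brings it to -34.7 dBFS.
Stage 3: overshoot 3.3 dB → 3.3/2.5 = 1.32 dB → -36.68 dBFS.

-36.68 dBFS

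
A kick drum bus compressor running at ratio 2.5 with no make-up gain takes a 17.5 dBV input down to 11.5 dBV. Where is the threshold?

7.5 dBV

Input is 10 dB above T (since output overshoot × R = input overshoot: (11.5 − T)·2.5 = 17.5 − T gives T = 7.5 dBV).
Check: 7.5 + (17.5 − 7.5)/2.5 = 7.5 + 4 = 11.5 dBV. ✓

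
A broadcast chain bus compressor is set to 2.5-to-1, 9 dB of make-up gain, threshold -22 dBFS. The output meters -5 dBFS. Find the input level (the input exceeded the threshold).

Before make-up, the level was -5 − 9 = -14 dBFS.
The compressed level sits -14 − (-22) = 8 dB over threshold.
Before 2.5:1 compression the overshoot was 8 × 2.5 = 20 dB, so input = -22 + 20 = -2 dBFS.

-2 dBFS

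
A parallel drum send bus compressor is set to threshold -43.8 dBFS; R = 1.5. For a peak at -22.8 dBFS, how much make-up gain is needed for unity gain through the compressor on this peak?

The peak compresses to -43.8 + 21/1.5 = -29.8 dBFS.
To reach -22.8 dBFS requires -22.8 − (-29.8) = 7 dB of make-up.

7 dB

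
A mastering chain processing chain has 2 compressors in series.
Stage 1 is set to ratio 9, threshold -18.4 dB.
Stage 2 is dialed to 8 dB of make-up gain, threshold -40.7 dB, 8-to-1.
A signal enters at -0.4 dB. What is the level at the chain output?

Stage 1: 18 dB above -18.4 dB, reduced 9:1 to 2 dB above → -16.4 dB.
Stage 2: 24.3 dB above -40.7 dB, reduced 8:1 to 3.0375 dB above → -37.6625 dB; +8 dB make-up → -29.6625 dB.

-29.6625 dB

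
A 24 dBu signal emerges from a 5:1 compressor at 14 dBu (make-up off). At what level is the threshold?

Gain reduction = 24 − 14 = 10 dB; output overshoot = GR / (R − 1) = 10 / 4 = 2.5 dB.
Threshold = output − output overshoot = 14 − 2.5 = 11.5 dBu.

11.5 dBu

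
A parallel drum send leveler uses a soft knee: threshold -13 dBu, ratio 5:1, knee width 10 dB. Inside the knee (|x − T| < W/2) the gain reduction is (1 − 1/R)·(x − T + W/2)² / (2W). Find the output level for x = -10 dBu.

x − T + W/2 = -10 − (-13) + 5 = 8.
GR = (1 − 1/5) × 8² / 20 = 0.8 × 64 / 20 = 2.56 dB.
Output = -10 − 2.56 = -12.56 dBu.

-12.56 dBu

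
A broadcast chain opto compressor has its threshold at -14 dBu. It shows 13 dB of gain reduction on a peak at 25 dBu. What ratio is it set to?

1.5:1

Input overshoot = 25 − (-14) = 39 dB.
Output overshoot = 39 − 13 = 26 dB.
Ratio = input overshoot / output overshoot = 39 / 26 = 1.5.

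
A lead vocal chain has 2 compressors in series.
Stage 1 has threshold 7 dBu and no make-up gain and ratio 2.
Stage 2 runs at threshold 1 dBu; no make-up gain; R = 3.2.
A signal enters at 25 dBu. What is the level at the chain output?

Stage 1: overshoot 18 dB → 18/2 = 9 dB → 16 dBu.
Stage 2: 16 dBu is 15 dB over 1 dBu; at 3.2:1 that becomes 4.6875 dB over, giving 5.6875 dBu.

5.6875 dBu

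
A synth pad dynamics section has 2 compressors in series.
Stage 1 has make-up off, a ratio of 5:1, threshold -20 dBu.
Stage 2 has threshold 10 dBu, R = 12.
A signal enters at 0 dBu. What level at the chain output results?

-16 dBu

Stage 1: 20 dB above -20 dBu, reduced 5:1 to 4 dB above → -16 dBu.
Stage 2: -16 dBu ≤ 10 dBu, so stage 2 doesn't engage; output -16 dBu.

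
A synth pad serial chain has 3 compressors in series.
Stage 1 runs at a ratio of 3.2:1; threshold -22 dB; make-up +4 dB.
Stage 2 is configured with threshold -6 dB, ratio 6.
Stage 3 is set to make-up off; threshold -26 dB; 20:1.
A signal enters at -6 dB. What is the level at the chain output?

Stage 1: overshoot 16 dB → 16/3.2 = 5 dB → -17 dB; +4 dB make-up → -13 dB.
Stage 2: -13 dB ≤ -6 dB, so stage 2 doesn't engage; output -13 dB.
Stage 3: -13 dB is 13 dB over -26 dB; at 20:1 that becomes 0.65 dB over, giving -25.35 dB.

-25.35 dB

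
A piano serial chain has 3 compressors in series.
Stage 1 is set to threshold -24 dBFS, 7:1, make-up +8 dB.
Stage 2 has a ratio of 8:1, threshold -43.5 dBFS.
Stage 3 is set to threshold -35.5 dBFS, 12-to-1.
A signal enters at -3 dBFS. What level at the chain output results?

-39.6875 dBFS

Stage 1: -3 dBFS is 21 dB over -24 dBFS; at 7:1 that becomes 3 dB over, giving -21 dBFS; +8 dB make-up → -13 dBFS.
Stage 2: -13 dBFS is 30.5 dB over -43.5 dBFS; at 8:1 that becomes 3.8125 dB over, giving -39.6875 dBFS.
Stage 3: -39.6875 dBFS ≤ -35.5 dBFS, so stage 3 doesn't engage; output -39.6875 dBFS.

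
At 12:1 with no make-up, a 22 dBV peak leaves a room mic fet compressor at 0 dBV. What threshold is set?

Gain reduction = 22 − 0 = 22 dB; output overshoot = GR / (R − 1) = 22 / 11 = 2 dB.
Threshold = output − output overshoot = 0 − 2 = -2 dBV.

-2 dBV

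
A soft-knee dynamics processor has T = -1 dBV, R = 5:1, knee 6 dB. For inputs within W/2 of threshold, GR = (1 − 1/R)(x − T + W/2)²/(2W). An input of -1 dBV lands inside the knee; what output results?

x − T + W/2 = -1 − (-1) + 3 = 3.
GR = (1 − 1/5) × 3² / 12 = 0.8 × 9 / 12 = 0.6 dB.
Output = -1 − 0.6 = -1.6 dBV.

-1.6 dBV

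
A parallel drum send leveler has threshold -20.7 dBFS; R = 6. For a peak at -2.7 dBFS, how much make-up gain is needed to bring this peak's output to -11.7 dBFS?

Without make-up, output = threshold + overshoot/6 = -20.7 + 3 = -17.7 dBFS.
Gap to target: 6 dB.

6 dB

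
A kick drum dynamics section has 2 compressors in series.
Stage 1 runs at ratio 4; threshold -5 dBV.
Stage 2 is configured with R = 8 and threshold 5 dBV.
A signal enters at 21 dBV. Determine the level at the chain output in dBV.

1.5 dBV

Stage 1: 26 dB above -5 dBV, reduced 4:1 to 6.5 dB above → 1.5 dBV.
Stage 2: below threshold (1.5 ≤ 5); passes unchanged; output 1.5 dBV.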